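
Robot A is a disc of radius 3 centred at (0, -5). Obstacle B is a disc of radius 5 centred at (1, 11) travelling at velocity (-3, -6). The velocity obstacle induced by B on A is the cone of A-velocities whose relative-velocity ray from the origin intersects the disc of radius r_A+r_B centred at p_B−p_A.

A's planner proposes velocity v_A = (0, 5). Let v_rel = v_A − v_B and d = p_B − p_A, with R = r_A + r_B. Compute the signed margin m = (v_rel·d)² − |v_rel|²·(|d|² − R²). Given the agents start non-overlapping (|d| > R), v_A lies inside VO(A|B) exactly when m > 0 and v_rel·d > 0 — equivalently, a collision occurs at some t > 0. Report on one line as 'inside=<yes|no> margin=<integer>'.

d = (1, 16),  |d|² = 257;  R = 3+5 = 8,  c = 257−8² = 193
v_rel = (3, 11),  |v_rel|² = 130;  v_rel·d = (3)·(1) + (11)·(16) = 179
130·t² − 358·t + 193 = 0  ⇒  m = 179² − 130·193 = 6951
m = 6951 > 0,  v_rel·d = 179 > 0  ⇒  inside

inside=yes margin=6951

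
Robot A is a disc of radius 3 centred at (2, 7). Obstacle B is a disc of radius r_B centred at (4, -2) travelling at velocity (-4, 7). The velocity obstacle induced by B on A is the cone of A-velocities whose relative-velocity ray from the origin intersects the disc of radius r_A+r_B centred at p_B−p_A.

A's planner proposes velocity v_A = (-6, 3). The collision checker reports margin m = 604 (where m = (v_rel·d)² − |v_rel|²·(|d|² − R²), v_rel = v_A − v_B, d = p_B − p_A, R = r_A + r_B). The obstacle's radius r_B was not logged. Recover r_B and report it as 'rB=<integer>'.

m = 604
d = (2, -9);  v_rel = (-2, -4),  |v_rel|² = 20
v_rel×d = (-2)·(-9) − (-4)·(2) = 26
since m = R²·20 − 26²:  R² = (676 + 604) / 20 = 64
R = √64 = 8  ⇒  r_B = 8 − 3 = 5

rB=5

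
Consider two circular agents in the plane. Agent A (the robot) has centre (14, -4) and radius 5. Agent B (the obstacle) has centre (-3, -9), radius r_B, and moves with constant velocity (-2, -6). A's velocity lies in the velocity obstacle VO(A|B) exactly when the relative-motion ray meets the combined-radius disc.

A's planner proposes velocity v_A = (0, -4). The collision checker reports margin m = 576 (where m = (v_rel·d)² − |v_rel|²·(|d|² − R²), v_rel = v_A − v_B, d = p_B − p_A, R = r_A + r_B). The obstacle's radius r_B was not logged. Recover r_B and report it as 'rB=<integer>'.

m = 576
d = (-17, -5);  v_rel = (2, 2),  |v_rel|² = 8
v_rel×d = (2)·(-5) − (2)·(-17) = 24
since m = R²·8 − 24²:  R² = (576 + 576) / 8 = 144
R = √144 = 12  ⇒  r_B = 12 − 5 = 7

rB=7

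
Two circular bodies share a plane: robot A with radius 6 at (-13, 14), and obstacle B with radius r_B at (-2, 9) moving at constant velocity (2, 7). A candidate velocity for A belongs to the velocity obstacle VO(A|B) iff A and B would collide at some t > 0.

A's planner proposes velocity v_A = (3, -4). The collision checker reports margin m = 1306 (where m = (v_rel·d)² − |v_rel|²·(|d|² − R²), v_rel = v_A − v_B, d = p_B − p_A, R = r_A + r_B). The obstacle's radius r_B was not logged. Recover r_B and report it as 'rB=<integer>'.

m = 1306
d = (11, -5);  v_rel = (1, -11),  |v_rel|² = 122
v_rel×d = (1)·(-5) − (-11)·(11) = 116
since m = R²·122 − 116²:  R² = (13456 + 1306) / 122 = 121
R = √121 = 11  ⇒  r_B = 11 − 6 = 5

rB=5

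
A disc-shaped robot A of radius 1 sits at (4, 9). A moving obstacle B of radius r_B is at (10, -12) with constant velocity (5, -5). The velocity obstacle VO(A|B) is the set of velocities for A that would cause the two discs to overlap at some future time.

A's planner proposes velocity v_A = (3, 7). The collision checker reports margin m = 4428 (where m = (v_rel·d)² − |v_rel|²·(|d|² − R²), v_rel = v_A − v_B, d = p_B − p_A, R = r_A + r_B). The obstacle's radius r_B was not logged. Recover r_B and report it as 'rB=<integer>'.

m = 4428
d = (6, -21);  v_rel = (-2, 12),  |v_rel|² = 148
v_rel×d = (-2)·(-21) − (12)·(6) = -30
since m = R²·148 − (-30)²:  R² = (900 + 4428) / 148 = 36
R = √36 = 6  ⇒  r_B = 6 − 1 = 5

rB=5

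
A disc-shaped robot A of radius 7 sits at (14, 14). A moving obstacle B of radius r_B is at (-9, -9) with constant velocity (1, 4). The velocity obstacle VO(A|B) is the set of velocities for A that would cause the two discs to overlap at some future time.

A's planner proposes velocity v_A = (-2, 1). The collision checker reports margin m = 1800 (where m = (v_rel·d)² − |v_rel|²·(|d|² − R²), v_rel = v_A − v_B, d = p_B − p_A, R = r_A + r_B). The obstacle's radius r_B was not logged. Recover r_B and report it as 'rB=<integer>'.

m = 1800
d = (-23, -23);  v_rel = (-3, -3),  |v_rel|² = 18
v_rel×d = (-3)·(-23) − (-3)·(-23) = 0
since m = R²·18 − 0²:  R² = (0 + 1800) / 18 = 100
R = √100 = 10  ⇒  r_B = 10 − 7 = 3

rB=3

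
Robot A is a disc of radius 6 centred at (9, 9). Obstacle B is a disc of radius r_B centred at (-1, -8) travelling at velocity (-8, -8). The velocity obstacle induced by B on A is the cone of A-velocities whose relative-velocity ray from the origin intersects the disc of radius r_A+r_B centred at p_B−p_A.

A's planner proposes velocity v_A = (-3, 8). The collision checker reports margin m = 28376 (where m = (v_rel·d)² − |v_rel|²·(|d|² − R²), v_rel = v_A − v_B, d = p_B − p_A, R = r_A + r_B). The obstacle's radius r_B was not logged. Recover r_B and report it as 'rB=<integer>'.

m = 28376
d = (-10, -17);  v_rel = (5, 16),  |v_rel|² = 281
v_rel×d = (5)·(-17) − (16)·(-10) = 75
since m = R²·281 − 75²:  R² = (5625 + 28376) / 281 = 121
R = √121 = 11  ⇒  r_B = 11 − 6 = 5

rB=5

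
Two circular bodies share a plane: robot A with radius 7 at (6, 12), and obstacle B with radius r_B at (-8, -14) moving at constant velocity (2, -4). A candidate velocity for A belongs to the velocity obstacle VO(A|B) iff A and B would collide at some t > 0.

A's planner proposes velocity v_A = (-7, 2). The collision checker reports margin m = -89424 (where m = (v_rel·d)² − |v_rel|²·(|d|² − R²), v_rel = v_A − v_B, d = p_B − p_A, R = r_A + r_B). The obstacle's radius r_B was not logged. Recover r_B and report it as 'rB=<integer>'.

m = -89424
d = (-14, -26);  v_rel = (-9, 6),  |v_rel|² = 117
v_rel×d = (-9)·(-26) − (6)·(-14) = 318
since m = R²·117 − 318²:  R² = (101124 + -89424) / 117 = 100
R = √100 = 10  ⇒  r_B = 10 − 7 = 3

rB=3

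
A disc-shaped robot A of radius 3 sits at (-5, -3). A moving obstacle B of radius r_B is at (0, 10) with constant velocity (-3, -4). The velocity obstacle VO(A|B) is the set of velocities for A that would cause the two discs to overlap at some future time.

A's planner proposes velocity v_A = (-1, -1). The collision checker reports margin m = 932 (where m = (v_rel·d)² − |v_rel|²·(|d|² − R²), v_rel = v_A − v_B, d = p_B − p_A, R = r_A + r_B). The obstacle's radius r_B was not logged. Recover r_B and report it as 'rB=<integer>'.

m = 932
d = (5, 13);  v_rel = (2, 3),  |v_rel|² = 13
v_rel×d = (2)·(13) − (3)·(5) = 11
since m = R²·13 − 11²:  R² = (121 + 932) / 13 = 81
R = √81 = 9  ⇒  r_B = 9 − 3 = 6

rB=6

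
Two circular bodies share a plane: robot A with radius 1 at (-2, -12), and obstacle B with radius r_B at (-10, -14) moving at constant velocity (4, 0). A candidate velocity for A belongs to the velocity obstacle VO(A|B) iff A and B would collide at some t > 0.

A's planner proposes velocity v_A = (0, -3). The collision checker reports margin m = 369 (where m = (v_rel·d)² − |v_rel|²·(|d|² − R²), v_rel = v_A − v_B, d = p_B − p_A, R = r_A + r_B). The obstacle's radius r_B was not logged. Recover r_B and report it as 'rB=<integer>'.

m = 369
d = (-8, -2);  v_rel = (-4, -3),  |v_rel|² = 25
v_rel×d = (-4)·(-2) − (-3)·(-8) = -16
since m = R²·25 − (-16)²:  R² = (256 + 369) / 25 = 25
R = √25 = 5  ⇒  r_B = 5 − 1 = 4

rB=4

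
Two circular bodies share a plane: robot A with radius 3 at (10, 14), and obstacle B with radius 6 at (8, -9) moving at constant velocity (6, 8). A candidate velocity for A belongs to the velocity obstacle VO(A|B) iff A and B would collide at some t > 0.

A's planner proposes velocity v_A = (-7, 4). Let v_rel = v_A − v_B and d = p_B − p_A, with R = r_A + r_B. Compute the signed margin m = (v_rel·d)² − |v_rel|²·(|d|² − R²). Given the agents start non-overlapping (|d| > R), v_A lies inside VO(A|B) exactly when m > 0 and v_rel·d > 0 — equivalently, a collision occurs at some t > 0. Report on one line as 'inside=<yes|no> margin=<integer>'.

d = (-2, -23),  |d|² = 533;  R = 3+6 = 9,  c = 533−9² = 452
v_rel = (-13, -4),  |v_rel|² = 185;  v_rel·d = (-13)·(-2) + (-4)·(-23) = 118
185·t² − 236·t + 452 = 0  ⇒  m = 118² − 185·452 = -69696
m = -69696 < 0,  v_rel·d = 118 > 0  ⇒  outside

inside=no margin=-69696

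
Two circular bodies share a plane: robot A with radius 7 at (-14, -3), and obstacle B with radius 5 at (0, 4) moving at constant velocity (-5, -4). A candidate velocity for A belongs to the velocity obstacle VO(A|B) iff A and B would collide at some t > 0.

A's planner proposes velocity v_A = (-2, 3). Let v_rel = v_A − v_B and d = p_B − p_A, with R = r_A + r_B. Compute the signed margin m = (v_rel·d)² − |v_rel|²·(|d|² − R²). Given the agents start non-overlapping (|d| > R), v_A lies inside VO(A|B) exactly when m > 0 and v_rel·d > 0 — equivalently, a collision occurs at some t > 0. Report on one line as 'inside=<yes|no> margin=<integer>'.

d = (14, 7),  |d|² = 245;  R = 7+5 = 12,  c = 245−12² = 101
v_rel = (3, 7),  |v_rel|² = 58;  v_rel·d = (3)·(14) + (7)·(7) = 91
58·t² − 182·t + 101 = 0  ⇒  m = 91² − 58·101 = 2423
m = 2423 > 0,  v_rel·d = 91 > 0  ⇒  inside

inside=yes margin=2423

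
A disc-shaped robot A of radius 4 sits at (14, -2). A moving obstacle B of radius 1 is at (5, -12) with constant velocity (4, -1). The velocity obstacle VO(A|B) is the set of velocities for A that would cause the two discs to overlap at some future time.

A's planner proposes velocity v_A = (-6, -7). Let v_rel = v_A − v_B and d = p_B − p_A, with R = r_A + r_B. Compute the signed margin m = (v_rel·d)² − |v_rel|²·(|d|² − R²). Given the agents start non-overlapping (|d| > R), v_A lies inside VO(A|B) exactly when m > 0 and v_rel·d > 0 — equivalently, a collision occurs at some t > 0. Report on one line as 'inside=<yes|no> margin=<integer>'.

d = (-9, -10),  |d|² = 181;  R = 4+1 = 5,  c = 181−5² = 156
v_rel = (-10, -6),  |v_rel|² = 136;  v_rel·d = (-10)·(-9) + (-6)·(-10) = 150
136·t² − 300·t + 156 = 0  ⇒  m = 150² − 136·156 = 1284
m = 1284 > 0,  v_rel·d = 150 > 0  ⇒  inside

inside=yes margin=1284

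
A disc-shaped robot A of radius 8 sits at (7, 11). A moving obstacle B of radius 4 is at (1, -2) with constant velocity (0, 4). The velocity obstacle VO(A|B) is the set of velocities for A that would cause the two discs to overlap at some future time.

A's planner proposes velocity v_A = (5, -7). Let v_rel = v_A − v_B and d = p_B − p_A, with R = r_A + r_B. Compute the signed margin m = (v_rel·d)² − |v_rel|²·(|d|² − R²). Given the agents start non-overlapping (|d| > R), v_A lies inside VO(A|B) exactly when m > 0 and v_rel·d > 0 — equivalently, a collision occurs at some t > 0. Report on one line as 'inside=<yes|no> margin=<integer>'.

d = (-6, -13),  |d|² = 205;  R = 8+4 = 12,  c = 205−12² = 61
v_rel = (5, -11),  |v_rel|² = 146;  v_rel·d = (5)·(-6) + (-11)·(-13) = 113
146·t² − 226·t + 61 = 0  ⇒  m = 113² − 146·61 = 3863
m = 3863 > 0,  v_rel·d = 113 > 0  ⇒  inside

inside=yes margin=3863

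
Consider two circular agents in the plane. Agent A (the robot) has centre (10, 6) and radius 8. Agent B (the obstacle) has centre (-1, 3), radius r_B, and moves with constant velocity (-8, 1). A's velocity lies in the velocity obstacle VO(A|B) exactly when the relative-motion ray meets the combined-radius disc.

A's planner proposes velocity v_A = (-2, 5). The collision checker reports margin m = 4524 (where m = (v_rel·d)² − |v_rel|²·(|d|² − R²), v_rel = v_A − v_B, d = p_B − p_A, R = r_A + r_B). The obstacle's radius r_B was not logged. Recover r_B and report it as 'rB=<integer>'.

m = 4524
d = (-11, -3);  v_rel = (6, 4),  |v_rel|² = 52
v_rel×d = (6)·(-3) − (4)·(-11) = 26
since m = R²·52 − 26²:  R² = (676 + 4524) / 52 = 100
R = √100 = 10  ⇒  r_B = 10 − 8 = 2

rB=2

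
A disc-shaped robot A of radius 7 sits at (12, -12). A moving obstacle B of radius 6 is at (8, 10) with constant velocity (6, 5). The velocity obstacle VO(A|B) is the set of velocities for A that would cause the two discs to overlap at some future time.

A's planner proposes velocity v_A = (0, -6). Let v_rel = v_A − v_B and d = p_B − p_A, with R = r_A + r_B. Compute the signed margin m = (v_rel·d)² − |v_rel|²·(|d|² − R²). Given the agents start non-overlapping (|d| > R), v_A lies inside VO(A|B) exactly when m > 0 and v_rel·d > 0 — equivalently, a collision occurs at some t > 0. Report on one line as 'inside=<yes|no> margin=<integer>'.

d = (-4, 22),  |d|² = 500;  R = 7+6 = 13,  c = 500−13² = 331
v_rel = (-6, -11),  |v_rel|² = 157;  v_rel·d = (-6)·(-4) + (-11)·(22) = -218
157·t² + 436·t + 331 = 0  ⇒  m = (-218)² − 157·331 = -4443
m = -4443 < 0,  v_rel·d = -218 < 0  ⇒  outside

inside=no margin=-4443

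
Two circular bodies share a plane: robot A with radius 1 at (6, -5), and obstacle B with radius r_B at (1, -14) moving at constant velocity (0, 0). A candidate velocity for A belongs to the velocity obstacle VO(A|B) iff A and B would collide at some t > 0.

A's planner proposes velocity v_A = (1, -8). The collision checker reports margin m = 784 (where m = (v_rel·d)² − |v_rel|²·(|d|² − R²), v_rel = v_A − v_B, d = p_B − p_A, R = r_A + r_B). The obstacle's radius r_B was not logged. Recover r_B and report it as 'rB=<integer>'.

m = 784
d = (-5, -9);  v_rel = (1, -8),  |v_rel|² = 65
v_rel×d = (1)·(-9) − (-8)·(-5) = -49
since m = R²·65 − (-49)²:  R² = (2401 + 784) / 65 = 49
R = √49 = 7  ⇒  r_B = 7 − 1 = 6

rB=6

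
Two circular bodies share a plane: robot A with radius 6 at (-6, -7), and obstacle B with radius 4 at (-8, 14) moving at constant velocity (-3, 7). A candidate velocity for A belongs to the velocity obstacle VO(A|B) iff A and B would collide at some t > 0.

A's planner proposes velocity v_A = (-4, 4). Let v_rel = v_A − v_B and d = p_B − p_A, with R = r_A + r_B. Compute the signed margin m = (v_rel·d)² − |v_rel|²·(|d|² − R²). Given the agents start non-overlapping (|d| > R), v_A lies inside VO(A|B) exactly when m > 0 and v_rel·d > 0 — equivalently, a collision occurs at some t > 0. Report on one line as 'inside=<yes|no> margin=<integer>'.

d = (-2, 21),  |d|² = 445;  R = 6+4 = 10,  c = 445−10² = 345
v_rel = (-1, -3),  |v_rel|² = 10;  v_rel·d = (-1)·(-2) + (-3)·(21) = -61
10·t² + 122·t + 345 = 0  ⇒  m = (-61)² − 10·345 = 271
m = 271 > 0,  v_rel·d = -61 < 0  ⇒  outside

inside=no margin=271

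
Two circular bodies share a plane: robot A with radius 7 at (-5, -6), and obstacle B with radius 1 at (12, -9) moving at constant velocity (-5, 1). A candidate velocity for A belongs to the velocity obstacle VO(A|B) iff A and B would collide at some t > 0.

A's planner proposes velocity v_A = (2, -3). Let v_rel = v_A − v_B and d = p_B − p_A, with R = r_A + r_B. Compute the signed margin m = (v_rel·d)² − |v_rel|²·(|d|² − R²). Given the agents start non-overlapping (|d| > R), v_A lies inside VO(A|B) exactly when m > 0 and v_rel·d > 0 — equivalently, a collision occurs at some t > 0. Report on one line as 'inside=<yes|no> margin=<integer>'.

d = (17, -3),  |d|² = 298;  R = 7+1 = 8,  c = 298−8² = 234
v_rel = (7, -4),  |v_rel|² = 65;  v_rel·d = (7)·(17) + (-4)·(-3) = 131
65·t² − 262·t + 234 = 0  ⇒  m = 131² − 65·234 = 1951
m = 1951 > 0,  v_rel·d = 131 > 0  ⇒  inside

inside=yes margin=1951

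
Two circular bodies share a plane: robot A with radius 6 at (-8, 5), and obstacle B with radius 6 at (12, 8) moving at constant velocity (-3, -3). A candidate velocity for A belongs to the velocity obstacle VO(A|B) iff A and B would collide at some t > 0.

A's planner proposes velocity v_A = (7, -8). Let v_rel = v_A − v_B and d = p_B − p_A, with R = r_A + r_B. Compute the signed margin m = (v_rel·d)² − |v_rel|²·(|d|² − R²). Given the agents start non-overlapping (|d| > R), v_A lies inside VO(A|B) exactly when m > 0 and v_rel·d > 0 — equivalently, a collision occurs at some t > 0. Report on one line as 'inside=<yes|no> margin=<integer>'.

d = (20, 3),  |d|² = 409;  R = 6+6 = 12,  c = 409−12² = 265
v_rel = (10, -5),  |v_rel|² = 125;  v_rel·d = (10)·(20) + (-5)·(3) = 185
125·t² − 370·t + 265 = 0  ⇒  m = 185² − 125·265 = 1100
m = 1100 > 0,  v_rel·d = 185 > 0  ⇒  inside

inside=yes margin=1100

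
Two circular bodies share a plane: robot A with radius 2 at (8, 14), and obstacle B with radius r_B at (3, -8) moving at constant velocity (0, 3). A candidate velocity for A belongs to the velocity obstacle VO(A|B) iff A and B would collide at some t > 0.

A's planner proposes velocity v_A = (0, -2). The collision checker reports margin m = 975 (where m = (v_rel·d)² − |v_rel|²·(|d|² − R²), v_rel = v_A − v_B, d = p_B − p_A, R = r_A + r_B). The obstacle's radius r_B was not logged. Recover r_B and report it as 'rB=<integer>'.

m = 975
d = (-5, -22);  v_rel = (0, -5),  |v_rel|² = 25
v_rel×d = (0)·(-22) − (-5)·(-5) = -25
since m = R²·25 − (-25)²:  R² = (625 + 975) / 25 = 64
R = √64 = 8  ⇒  r_B = 8 − 2 = 6

rB=6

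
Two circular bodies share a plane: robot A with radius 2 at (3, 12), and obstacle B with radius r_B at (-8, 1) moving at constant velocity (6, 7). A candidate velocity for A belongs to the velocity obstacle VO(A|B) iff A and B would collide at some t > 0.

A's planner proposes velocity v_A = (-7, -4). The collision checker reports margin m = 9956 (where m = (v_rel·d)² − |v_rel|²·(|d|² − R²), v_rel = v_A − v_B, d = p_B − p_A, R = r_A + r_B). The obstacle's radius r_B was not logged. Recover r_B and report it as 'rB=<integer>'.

m = 9956
d = (-11, -11);  v_rel = (-13, -11),  |v_rel|² = 290
v_rel×d = (-13)·(-11) − (-11)·(-11) = 22
since m = R²·290 − 22²:  R² = (484 + 9956) / 290 = 36
R = √36 = 6  ⇒  r_B = 6 − 2 = 4

rB=4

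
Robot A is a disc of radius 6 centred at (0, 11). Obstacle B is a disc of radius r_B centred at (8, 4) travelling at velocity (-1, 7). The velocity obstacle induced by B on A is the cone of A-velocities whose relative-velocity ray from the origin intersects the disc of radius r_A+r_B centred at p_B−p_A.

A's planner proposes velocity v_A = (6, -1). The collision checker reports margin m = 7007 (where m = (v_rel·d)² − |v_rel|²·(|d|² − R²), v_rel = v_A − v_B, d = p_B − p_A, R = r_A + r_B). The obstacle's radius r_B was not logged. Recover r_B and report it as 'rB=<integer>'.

m = 7007
d = (8, -7);  v_rel = (7, -8),  |v_rel|² = 113
v_rel×d = (7)·(-7) − (-8)·(8) = 15
since m = R²·113 − 15²:  R² = (225 + 7007) / 113 = 64
R = √64 = 8  ⇒  r_B = 8 − 6 = 2

rB=2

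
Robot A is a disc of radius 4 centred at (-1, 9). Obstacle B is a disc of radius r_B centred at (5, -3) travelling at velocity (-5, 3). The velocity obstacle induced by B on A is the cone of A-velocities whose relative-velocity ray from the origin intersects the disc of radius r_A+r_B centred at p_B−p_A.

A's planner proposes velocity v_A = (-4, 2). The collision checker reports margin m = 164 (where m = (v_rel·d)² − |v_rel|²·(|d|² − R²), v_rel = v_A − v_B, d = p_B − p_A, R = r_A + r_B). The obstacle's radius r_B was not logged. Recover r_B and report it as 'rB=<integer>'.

m = 164
d = (6, -12);  v_rel = (1, -1),  |v_rel|² = 2
v_rel×d = (1)·(-12) − (-1)·(6) = -6
since m = R²·2 − (-6)²:  R² = (36 + 164) / 2 = 100
R = √100 = 10  ⇒  r_B = 10 − 4 = 6

rB=6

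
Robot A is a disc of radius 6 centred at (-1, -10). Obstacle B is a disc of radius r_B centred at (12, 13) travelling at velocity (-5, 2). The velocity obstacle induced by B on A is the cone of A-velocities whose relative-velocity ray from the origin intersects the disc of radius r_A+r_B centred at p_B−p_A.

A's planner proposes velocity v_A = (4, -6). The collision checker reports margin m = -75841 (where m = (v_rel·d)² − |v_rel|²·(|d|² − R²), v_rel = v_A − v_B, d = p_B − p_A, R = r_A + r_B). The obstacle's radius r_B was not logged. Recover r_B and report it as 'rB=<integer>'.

m = -75841
d = (13, 23);  v_rel = (9, -8),  |v_rel|² = 145
v_rel×d = (9)·(23) − (-8)·(13) = 311
since m = R²·145 − 311²:  R² = (96721 + -75841) / 145 = 144
R = √144 = 12  ⇒  r_B = 12 − 6 = 6

rB=6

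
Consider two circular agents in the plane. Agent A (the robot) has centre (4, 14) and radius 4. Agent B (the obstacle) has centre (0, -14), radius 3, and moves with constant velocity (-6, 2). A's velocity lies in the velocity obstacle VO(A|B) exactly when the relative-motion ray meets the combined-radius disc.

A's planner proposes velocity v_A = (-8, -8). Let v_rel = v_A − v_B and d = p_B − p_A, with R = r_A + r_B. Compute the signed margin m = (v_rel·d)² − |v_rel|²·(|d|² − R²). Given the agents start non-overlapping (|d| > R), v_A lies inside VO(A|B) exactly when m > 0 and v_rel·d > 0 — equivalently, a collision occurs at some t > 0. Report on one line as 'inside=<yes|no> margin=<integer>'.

d = (-4, -28),  |d|² = 800;  R = 4+3 = 7,  c = 800−7² = 751
v_rel = (-2, -10),  |v_rel|² = 104;  v_rel·d = (-2)·(-4) + (-10)·(-28) = 288
104·t² − 576·t + 751 = 0  ⇒  m = 288² − 104·751 = 4840
m = 4840 > 0,  v_rel·d = 288 > 0  ⇒  inside

inside=yes margin=4840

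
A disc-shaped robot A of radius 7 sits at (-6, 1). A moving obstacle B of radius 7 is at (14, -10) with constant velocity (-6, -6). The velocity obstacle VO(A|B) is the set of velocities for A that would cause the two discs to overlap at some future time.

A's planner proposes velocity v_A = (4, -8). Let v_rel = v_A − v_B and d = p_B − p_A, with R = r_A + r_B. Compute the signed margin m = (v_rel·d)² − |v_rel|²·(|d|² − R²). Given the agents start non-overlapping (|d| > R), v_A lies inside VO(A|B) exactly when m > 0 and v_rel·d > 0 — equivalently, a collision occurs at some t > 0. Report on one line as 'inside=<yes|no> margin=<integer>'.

d = (20, -11),  |d|² = 521;  R = 7+7 = 14,  c = 521−14² = 325
v_rel = (10, -2),  |v_rel|² = 104;  v_rel·d = (10)·(20) + (-2)·(-11) = 222
104·t² − 444·t + 325 = 0  ⇒  m = 222² − 104·325 = 15484
m = 15484 > 0,  v_rel·d = 222 > 0  ⇒  inside

inside=yes margin=15484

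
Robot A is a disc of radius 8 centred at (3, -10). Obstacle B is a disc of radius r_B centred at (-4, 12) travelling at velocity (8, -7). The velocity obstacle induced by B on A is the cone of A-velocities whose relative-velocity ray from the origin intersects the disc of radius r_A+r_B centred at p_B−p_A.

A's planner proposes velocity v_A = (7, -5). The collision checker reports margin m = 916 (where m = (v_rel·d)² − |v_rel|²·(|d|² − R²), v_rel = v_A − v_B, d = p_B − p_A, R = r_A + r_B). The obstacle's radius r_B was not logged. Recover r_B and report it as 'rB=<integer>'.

m = 916
d = (-7, 22);  v_rel = (-1, 2),  |v_rel|² = 5
v_rel×d = (-1)·(22) − (2)·(-7) = -8
since m = R²·5 − (-8)²:  R² = (64 + 916) / 5 = 196
R = √196 = 14  ⇒  r_B = 14 − 8 = 6

rB=6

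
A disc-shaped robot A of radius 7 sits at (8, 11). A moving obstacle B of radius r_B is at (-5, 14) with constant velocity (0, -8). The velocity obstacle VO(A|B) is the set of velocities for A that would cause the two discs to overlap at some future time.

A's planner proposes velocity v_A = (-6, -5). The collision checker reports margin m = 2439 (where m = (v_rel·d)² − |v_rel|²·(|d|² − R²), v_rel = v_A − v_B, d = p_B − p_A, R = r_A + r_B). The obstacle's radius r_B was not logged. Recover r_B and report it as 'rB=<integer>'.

m = 2439
d = (-13, 3);  v_rel = (-6, 3),  |v_rel|² = 45
v_rel×d = (-6)·(3) − (3)·(-13) = 21
since m = R²·45 − 21²:  R² = (441 + 2439) / 45 = 64
R = √64 = 8  ⇒  r_B = 8 − 7 = 1

rB=1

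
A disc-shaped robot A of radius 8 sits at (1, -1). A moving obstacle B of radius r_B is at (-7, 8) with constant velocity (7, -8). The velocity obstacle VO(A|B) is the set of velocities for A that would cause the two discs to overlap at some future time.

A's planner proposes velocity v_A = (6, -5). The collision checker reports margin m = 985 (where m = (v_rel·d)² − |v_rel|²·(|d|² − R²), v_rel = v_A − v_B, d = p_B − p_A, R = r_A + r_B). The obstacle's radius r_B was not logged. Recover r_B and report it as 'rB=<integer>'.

m = 985
d = (-8, 9);  v_rel = (-1, 3),  |v_rel|² = 10
v_rel×d = (-1)·(9) − (3)·(-8) = 15
since m = R²·10 − 15²:  R² = (225 + 985) / 10 = 121
R = √121 = 11  ⇒  r_B = 11 − 8 = 3

rB=3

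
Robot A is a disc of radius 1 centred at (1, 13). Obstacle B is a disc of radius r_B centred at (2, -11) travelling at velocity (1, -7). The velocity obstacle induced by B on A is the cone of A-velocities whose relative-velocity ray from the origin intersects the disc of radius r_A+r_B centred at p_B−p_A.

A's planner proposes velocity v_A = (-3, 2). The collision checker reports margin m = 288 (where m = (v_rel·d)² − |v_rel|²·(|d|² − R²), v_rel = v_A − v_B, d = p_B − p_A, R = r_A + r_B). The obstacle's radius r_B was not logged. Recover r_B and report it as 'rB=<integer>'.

m = 288
d = (1, -24);  v_rel = (-4, 9),  |v_rel|² = 97
v_rel×d = (-4)·(-24) − (9)·(1) = 87
since m = R²·97 − 87²:  R² = (7569 + 288) / 97 = 81
R = √81 = 9  ⇒  r_B = 9 − 1 = 8

rB=8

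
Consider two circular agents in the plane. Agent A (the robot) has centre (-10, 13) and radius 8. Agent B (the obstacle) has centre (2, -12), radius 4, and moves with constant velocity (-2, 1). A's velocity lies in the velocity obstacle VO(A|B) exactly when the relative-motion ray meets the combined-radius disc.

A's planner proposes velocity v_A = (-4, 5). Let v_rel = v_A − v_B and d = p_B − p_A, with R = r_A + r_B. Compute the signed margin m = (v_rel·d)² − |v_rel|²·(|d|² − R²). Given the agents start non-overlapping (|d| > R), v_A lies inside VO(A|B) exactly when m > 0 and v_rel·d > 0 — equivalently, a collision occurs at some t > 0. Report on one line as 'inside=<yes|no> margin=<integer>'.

d = (12, -25),  |d|² = 769;  R = 8+4 = 12,  c = 769−12² = 625
v_rel = (-2, 4),  |v_rel|² = 20;  v_rel·d = (-2)·(12) + (4)·(-25) = -124
20·t² + 248·t + 625 = 0  ⇒  m = (-124)² − 20·625 = 2876
m = 2876 > 0,  v_rel·d = -124 < 0  ⇒  outside

inside=no margin=2876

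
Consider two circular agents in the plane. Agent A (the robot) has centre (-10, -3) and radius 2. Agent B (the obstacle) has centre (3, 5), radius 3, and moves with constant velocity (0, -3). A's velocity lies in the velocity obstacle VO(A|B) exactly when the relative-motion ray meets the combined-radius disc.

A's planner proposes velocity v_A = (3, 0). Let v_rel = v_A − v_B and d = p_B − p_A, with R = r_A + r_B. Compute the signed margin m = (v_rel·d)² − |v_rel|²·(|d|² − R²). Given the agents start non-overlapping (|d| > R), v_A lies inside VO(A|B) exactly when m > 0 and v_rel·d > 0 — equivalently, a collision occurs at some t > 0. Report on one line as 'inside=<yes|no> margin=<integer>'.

d = (13, 8),  |d|² = 233;  R = 2+3 = 5,  c = 233−5² = 208
v_rel = (3, 3),  |v_rel|² = 18;  v_rel·d = (3)·(13) + (3)·(8) = 63
18·t² − 126·t + 208 = 0  ⇒  m = 63² − 18·208 = 225
m = 225 > 0,  v_rel·d = 63 > 0  ⇒  inside

inside=yes margin=225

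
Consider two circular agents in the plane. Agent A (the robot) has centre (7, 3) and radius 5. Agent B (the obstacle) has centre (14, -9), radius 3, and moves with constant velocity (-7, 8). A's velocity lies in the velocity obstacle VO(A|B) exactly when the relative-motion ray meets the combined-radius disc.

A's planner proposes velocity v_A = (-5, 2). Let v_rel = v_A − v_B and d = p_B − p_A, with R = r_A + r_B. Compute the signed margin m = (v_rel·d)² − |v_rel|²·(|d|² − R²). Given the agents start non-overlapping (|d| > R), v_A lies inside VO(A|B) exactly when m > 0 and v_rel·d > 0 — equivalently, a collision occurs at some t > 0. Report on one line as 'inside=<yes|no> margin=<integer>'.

d = (7, -12),  |d|² = 193;  R = 5+3 = 8,  c = 193−8² = 129
v_rel = (2, -6),  |v_rel|² = 40;  v_rel·d = (2)·(7) + (-6)·(-12) = 86
40·t² − 172·t + 129 = 0  ⇒  m = 86² − 40·129 = 2236
m = 2236 > 0,  v_rel·d = 86 > 0  ⇒  inside

inside=yes margin=2236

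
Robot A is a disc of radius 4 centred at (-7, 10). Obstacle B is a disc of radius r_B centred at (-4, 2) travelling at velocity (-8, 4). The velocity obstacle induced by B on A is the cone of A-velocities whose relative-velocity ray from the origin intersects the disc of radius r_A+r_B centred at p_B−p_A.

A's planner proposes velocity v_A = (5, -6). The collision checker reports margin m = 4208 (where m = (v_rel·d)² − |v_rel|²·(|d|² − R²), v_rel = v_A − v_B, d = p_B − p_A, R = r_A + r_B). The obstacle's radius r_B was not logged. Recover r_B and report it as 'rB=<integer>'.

m = 4208
d = (3, -8);  v_rel = (13, -10),  |v_rel|² = 269
v_rel×d = (13)·(-8) − (-10)·(3) = -74
since m = R²·269 − (-74)²:  R² = (5476 + 4208) / 269 = 36
R = √36 = 6  ⇒  r_B = 6 − 4 = 2

rB=2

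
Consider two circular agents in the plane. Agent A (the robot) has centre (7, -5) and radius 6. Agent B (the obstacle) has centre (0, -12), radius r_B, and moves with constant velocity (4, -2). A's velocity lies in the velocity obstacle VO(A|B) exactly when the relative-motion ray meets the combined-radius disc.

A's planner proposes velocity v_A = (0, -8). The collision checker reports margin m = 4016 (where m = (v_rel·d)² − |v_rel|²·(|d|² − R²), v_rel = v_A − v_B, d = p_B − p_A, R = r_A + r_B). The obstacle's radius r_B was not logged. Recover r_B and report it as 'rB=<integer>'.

m = 4016
d = (-7, -7);  v_rel = (-4, -6),  |v_rel|² = 52
v_rel×d = (-4)·(-7) − (-6)·(-7) = -14
since m = R²·52 − (-14)²:  R² = (196 + 4016) / 52 = 81
R = √81 = 9  ⇒  r_B = 9 − 6 = 3

rB=3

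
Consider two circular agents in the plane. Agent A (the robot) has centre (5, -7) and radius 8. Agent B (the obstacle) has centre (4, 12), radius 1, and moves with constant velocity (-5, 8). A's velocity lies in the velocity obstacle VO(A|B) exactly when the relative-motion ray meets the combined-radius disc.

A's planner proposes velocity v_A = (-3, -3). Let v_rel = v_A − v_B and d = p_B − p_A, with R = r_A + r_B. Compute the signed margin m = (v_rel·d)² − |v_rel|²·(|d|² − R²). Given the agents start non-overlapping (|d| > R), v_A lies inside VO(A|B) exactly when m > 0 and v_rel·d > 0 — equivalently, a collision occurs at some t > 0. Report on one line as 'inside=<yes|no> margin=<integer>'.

d = (-1, 19),  |d|² = 362;  R = 8+1 = 9,  c = 362−9² = 281
v_rel = (2, -11),  |v_rel|² = 125;  v_rel·d = (2)·(-1) + (-11)·(19) = -211
125·t² + 422·t + 281 = 0  ⇒  m = (-211)² − 125·281 = 9396
m = 9396 > 0,  v_rel·d = -211 < 0  ⇒  outside

inside=no margin=9396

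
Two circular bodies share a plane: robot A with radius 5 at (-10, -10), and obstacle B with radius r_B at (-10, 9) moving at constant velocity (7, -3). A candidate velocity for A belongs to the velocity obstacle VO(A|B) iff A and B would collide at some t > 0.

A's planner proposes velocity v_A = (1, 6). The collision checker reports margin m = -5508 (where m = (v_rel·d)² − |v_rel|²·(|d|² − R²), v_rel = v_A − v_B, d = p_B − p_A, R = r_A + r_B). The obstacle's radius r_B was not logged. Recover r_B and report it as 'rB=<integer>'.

m = -5508
d = (0, 19);  v_rel = (-6, 9),  |v_rel|² = 117
v_rel×d = (-6)·(19) − (9)·(0) = -114
since m = R²·117 − (-114)²:  R² = (12996 + -5508) / 117 = 64
R = √64 = 8  ⇒  r_B = 8 − 5 = 3

rB=3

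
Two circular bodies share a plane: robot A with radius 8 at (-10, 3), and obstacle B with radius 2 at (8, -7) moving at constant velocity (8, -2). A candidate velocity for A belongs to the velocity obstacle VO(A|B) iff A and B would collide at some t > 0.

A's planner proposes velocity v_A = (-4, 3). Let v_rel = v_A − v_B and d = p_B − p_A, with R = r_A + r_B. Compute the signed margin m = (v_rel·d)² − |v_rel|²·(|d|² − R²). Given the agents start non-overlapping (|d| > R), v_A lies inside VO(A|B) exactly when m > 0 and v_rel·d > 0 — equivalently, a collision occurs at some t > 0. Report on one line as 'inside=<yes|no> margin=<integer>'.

d = (18, -10),  |d|² = 424;  R = 8+2 = 10,  c = 424−10² = 324
v_rel = (-12, 5),  |v_rel|² = 169;  v_rel·d = (-12)·(18) + (5)·(-10) = -266
169·t² + 532·t + 324 = 0  ⇒  m = (-266)² − 169·324 = 16000
m = 16000 > 0,  v_rel·d = -266 < 0  ⇒  outside

inside=no margin=16000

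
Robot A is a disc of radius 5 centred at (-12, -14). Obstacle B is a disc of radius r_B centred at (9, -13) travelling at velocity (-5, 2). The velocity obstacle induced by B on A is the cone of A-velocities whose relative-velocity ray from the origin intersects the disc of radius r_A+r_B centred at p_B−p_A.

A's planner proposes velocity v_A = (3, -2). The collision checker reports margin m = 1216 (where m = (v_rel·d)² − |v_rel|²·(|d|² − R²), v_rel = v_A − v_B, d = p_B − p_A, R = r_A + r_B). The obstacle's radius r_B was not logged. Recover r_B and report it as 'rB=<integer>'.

m = 1216
d = (21, 1);  v_rel = (8, -4),  |v_rel|² = 80
v_rel×d = (8)·(1) − (-4)·(21) = 92
since m = R²·80 − 92²:  R² = (8464 + 1216) / 80 = 121
R = √121 = 11  ⇒  r_B = 11 − 5 = 6

rB=6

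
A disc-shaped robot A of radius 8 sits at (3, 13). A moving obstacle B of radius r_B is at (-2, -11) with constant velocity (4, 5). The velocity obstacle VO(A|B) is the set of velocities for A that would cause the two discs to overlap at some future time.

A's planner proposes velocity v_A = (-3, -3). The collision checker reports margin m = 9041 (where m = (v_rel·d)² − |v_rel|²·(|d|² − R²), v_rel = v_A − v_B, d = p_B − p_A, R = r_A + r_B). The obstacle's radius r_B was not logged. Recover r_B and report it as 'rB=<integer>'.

m = 9041
d = (-5, -24);  v_rel = (-7, -8),  |v_rel|² = 113
v_rel×d = (-7)·(-24) − (-8)·(-5) = 128
since m = R²·113 − 128²:  R² = (16384 + 9041) / 113 = 225
R = √225 = 15  ⇒  r_B = 15 − 8 = 7

rB=7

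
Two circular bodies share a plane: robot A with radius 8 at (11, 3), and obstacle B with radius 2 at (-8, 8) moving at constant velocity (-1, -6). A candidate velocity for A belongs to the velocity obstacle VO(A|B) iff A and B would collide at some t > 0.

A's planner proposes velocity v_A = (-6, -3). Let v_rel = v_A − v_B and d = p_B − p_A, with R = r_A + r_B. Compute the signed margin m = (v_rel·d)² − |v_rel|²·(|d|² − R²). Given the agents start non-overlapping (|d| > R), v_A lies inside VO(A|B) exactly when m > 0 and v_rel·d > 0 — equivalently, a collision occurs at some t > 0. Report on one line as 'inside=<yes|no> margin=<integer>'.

d = (-19, 5),  |d|² = 386;  R = 8+2 = 10,  c = 386−10² = 286
v_rel = (-5, 3),  |v_rel|² = 34;  v_rel·d = (-5)·(-19) + (3)·(5) = 110
34·t² − 220·t + 286 = 0  ⇒  m = 110² − 34·286 = 2376
m = 2376 > 0,  v_rel·d = 110 > 0  ⇒  inside

inside=yes margin=2376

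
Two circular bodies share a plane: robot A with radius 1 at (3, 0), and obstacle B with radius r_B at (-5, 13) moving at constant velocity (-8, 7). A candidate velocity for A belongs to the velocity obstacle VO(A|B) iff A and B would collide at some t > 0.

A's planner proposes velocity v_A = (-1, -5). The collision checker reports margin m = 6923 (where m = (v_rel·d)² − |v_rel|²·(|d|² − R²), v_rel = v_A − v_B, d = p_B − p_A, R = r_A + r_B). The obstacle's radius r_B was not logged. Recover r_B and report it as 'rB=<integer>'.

m = 6923
d = (-8, 13);  v_rel = (7, -12),  |v_rel|² = 193
v_rel×d = (7)·(13) − (-12)·(-8) = -5
since m = R²·193 − (-5)²:  R² = (25 + 6923) / 193 = 36
R = √36 = 6  ⇒  r_B = 6 − 1 = 5

rB=5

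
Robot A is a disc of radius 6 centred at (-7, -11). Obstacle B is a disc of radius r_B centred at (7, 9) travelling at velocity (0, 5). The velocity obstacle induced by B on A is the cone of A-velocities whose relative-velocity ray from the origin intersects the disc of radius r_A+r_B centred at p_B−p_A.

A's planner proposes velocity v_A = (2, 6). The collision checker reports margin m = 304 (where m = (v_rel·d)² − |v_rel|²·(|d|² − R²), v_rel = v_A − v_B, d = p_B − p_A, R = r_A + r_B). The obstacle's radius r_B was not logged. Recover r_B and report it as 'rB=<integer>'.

m = 304
d = (14, 20);  v_rel = (2, 1),  |v_rel|² = 5
v_rel×d = (2)·(20) − (1)·(14) = 26
since m = R²·5 − 26²:  R² = (676 + 304) / 5 = 196
R = √196 = 14  ⇒  r_B = 14 − 6 = 8

rB=8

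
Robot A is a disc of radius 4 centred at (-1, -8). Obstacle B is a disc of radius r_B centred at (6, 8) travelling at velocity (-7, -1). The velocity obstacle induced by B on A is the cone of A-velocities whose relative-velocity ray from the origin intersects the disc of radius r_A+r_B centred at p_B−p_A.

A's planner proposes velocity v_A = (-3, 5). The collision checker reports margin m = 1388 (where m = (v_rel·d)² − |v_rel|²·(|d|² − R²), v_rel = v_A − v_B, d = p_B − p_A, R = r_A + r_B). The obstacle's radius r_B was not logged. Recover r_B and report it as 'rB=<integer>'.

m = 1388
d = (7, 16);  v_rel = (4, 6),  |v_rel|² = 52
v_rel×d = (4)·(16) − (6)·(7) = 22
since m = R²·52 − 22²:  R² = (484 + 1388) / 52 = 36
R = √36 = 6  ⇒  r_B = 6 − 4 = 2

rB=2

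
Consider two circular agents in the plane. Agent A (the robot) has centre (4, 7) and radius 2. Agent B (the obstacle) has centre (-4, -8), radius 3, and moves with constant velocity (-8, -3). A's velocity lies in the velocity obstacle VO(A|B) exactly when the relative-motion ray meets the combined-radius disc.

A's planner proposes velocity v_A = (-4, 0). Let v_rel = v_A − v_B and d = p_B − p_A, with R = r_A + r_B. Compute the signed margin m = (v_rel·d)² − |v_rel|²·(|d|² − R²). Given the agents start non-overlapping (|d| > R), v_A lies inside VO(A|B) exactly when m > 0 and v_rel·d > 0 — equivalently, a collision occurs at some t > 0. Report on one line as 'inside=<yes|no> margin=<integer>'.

d = (-8, -15),  |d|² = 289;  R = 2+3 = 5,  c = 289−5² = 264
v_rel = (4, 3),  |v_rel|² = 25;  v_rel·d = (4)·(-8) + (3)·(-15) = -77
25·t² + 154·t + 264 = 0  ⇒  m = (-77)² − 25·264 = -671
m = -671 < 0,  v_rel·d = -77 < 0  ⇒  outside

inside=no margin=-671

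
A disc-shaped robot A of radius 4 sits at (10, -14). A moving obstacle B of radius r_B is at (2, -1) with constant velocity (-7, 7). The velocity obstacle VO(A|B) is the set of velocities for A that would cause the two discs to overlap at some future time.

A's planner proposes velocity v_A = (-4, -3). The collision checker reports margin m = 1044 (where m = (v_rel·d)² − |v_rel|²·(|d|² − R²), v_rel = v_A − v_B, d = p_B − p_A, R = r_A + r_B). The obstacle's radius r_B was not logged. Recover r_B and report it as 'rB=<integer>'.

m = 1044
d = (-8, 13);  v_rel = (3, -10),  |v_rel|² = 109
v_rel×d = (3)·(13) − (-10)·(-8) = -41
since m = R²·109 − (-41)²:  R² = (1681 + 1044) / 109 = 25
R = √25 = 5  ⇒  r_B = 5 − 4 = 1

rB=1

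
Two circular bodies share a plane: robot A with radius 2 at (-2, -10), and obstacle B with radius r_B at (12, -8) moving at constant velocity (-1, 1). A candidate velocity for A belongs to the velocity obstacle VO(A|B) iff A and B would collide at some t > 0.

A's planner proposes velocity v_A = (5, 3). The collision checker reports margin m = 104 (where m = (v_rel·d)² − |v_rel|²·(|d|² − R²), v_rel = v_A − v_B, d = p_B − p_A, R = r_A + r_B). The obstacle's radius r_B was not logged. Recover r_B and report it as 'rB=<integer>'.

m = 104
d = (14, 2);  v_rel = (6, 2),  |v_rel|² = 40
v_rel×d = (6)·(2) − (2)·(14) = -16
since m = R²·40 − (-16)²:  R² = (256 + 104) / 40 = 9
R = √9 = 3  ⇒  r_B = 3 − 2 = 1

rB=1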